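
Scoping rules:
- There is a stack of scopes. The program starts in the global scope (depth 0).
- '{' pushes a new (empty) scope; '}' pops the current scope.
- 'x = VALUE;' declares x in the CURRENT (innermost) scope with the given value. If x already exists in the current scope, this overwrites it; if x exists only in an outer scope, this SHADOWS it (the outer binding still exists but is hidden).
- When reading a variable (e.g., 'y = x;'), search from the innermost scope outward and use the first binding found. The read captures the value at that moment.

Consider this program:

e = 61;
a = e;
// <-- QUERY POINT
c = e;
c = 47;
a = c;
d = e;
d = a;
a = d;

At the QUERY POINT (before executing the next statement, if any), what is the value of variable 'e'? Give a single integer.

Answer: 61

Derivation:
Step 1: declare e=61 at depth 0
Step 2: declare a=(read e)=61 at depth 0
Visible at query point: a=61 e=61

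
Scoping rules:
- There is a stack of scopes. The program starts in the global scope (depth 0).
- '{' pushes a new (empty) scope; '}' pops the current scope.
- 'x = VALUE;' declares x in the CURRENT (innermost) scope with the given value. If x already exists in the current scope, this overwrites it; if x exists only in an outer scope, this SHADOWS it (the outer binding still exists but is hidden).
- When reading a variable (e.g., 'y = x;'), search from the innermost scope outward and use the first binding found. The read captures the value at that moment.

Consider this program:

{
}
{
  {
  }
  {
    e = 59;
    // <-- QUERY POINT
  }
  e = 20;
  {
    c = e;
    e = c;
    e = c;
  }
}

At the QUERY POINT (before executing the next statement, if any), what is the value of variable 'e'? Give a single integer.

Answer: 59

Derivation:
Step 1: enter scope (depth=1)
Step 2: exit scope (depth=0)
Step 3: enter scope (depth=1)
Step 4: enter scope (depth=2)
Step 5: exit scope (depth=1)
Step 6: enter scope (depth=2)
Step 7: declare e=59 at depth 2
Visible at query point: e=59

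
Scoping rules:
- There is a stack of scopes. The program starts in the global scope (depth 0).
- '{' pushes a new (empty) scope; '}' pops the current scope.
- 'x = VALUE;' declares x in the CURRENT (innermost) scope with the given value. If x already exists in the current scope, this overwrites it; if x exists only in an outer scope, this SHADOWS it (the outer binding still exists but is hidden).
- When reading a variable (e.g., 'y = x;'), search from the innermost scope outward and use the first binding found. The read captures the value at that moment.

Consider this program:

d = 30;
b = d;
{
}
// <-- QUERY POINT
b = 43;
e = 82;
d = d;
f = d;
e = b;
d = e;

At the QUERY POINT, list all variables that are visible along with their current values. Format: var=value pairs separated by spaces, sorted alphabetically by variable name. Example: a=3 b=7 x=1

Step 1: declare d=30 at depth 0
Step 2: declare b=(read d)=30 at depth 0
Step 3: enter scope (depth=1)
Step 4: exit scope (depth=0)
Visible at query point: b=30 d=30

Answer: b=30 d=30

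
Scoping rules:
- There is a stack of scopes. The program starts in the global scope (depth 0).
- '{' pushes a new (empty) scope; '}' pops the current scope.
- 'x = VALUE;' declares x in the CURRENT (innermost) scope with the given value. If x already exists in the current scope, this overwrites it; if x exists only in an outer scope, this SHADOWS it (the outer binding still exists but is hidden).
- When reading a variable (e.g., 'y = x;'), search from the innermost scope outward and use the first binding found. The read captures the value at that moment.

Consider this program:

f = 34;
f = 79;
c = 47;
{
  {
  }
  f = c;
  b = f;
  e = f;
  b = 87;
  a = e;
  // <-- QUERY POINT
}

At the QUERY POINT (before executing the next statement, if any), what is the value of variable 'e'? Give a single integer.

Step 1: declare f=34 at depth 0
Step 2: declare f=79 at depth 0
Step 3: declare c=47 at depth 0
Step 4: enter scope (depth=1)
Step 5: enter scope (depth=2)
Step 6: exit scope (depth=1)
Step 7: declare f=(read c)=47 at depth 1
Step 8: declare b=(read f)=47 at depth 1
Step 9: declare e=(read f)=47 at depth 1
Step 10: declare b=87 at depth 1
Step 11: declare a=(read e)=47 at depth 1
Visible at query point: a=47 b=87 c=47 e=47 f=47

Answer: 47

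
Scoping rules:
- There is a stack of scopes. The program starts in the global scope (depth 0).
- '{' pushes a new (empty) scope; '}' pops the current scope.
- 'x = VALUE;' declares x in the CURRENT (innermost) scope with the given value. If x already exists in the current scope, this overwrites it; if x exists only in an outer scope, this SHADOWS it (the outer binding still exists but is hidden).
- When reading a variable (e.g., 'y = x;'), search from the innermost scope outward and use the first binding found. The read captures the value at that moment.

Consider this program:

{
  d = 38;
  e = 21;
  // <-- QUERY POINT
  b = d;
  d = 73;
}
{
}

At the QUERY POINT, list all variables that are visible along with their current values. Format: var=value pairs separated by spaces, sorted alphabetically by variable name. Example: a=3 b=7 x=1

Answer: d=38 e=21

Derivation:
Step 1: enter scope (depth=1)
Step 2: declare d=38 at depth 1
Step 3: declare e=21 at depth 1
Visible at query point: d=38 e=21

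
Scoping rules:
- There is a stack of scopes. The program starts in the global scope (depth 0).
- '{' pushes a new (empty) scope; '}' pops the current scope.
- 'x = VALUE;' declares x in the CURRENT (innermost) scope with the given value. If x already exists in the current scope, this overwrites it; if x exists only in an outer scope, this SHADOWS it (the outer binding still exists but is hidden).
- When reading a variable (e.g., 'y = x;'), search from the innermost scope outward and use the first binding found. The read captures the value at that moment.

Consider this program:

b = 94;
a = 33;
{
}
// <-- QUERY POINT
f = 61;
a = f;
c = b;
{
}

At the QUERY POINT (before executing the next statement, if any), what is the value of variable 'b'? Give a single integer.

Answer: 94

Derivation:
Step 1: declare b=94 at depth 0
Step 2: declare a=33 at depth 0
Step 3: enter scope (depth=1)
Step 4: exit scope (depth=0)
Visible at query point: a=33 b=94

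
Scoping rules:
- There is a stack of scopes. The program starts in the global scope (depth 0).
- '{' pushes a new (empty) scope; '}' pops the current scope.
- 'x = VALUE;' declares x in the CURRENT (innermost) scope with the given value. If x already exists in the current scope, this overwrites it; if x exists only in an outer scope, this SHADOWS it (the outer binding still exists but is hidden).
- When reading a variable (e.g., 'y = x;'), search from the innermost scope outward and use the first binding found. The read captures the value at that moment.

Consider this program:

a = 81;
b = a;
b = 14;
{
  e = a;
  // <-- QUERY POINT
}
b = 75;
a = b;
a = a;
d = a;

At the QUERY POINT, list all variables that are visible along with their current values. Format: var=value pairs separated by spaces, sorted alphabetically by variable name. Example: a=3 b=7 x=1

Answer: a=81 b=14 e=81

Derivation:
Step 1: declare a=81 at depth 0
Step 2: declare b=(read a)=81 at depth 0
Step 3: declare b=14 at depth 0
Step 4: enter scope (depth=1)
Step 5: declare e=(read a)=81 at depth 1
Visible at query point: a=81 b=14 e=81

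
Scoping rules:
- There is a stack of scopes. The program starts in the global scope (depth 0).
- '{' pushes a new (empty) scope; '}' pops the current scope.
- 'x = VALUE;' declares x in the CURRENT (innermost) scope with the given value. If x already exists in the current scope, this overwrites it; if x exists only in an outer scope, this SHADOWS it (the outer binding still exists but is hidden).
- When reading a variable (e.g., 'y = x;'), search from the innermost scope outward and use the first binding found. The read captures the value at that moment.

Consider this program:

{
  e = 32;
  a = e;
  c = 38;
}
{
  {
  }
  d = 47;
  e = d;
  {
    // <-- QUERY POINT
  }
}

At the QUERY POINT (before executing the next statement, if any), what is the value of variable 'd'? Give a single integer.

Step 1: enter scope (depth=1)
Step 2: declare e=32 at depth 1
Step 3: declare a=(read e)=32 at depth 1
Step 4: declare c=38 at depth 1
Step 5: exit scope (depth=0)
Step 6: enter scope (depth=1)
Step 7: enter scope (depth=2)
Step 8: exit scope (depth=1)
Step 9: declare d=47 at depth 1
Step 10: declare e=(read d)=47 at depth 1
Step 11: enter scope (depth=2)
Visible at query point: d=47 e=47

Answer: 47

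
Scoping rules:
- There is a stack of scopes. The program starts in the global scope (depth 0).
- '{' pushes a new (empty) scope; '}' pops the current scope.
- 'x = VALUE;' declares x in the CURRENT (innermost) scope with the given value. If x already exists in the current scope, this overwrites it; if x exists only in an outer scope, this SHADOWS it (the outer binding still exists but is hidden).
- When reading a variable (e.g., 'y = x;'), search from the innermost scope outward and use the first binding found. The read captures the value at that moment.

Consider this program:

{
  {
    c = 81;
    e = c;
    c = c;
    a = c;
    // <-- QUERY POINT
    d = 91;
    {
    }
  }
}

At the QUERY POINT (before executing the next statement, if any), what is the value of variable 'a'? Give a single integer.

Answer: 81

Derivation:
Step 1: enter scope (depth=1)
Step 2: enter scope (depth=2)
Step 3: declare c=81 at depth 2
Step 4: declare e=(read c)=81 at depth 2
Step 5: declare c=(read c)=81 at depth 2
Step 6: declare a=(read c)=81 at depth 2
Visible at query point: a=81 c=81 e=81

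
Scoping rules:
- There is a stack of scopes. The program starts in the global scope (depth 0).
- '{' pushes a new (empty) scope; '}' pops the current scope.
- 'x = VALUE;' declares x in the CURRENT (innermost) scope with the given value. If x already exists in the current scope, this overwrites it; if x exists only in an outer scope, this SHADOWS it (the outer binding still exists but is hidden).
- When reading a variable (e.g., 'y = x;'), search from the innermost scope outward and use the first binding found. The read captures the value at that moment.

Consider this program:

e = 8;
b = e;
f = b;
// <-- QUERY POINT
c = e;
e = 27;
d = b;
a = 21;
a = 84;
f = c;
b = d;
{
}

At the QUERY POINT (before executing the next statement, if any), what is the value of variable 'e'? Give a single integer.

Answer: 8

Derivation:
Step 1: declare e=8 at depth 0
Step 2: declare b=(read e)=8 at depth 0
Step 3: declare f=(read b)=8 at depth 0
Visible at query point: b=8 e=8 f=8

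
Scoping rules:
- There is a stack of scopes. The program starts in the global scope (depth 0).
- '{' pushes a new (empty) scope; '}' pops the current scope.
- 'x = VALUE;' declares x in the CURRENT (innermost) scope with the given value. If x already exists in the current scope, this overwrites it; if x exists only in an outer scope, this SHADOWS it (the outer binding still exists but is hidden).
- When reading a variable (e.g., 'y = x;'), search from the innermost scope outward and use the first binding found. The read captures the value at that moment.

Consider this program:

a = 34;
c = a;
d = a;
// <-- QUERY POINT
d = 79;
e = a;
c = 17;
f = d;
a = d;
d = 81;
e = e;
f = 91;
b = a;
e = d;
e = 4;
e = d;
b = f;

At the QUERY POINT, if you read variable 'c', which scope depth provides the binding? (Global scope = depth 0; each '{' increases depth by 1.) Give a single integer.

Step 1: declare a=34 at depth 0
Step 2: declare c=(read a)=34 at depth 0
Step 3: declare d=(read a)=34 at depth 0
Visible at query point: a=34 c=34 d=34

Answer: 0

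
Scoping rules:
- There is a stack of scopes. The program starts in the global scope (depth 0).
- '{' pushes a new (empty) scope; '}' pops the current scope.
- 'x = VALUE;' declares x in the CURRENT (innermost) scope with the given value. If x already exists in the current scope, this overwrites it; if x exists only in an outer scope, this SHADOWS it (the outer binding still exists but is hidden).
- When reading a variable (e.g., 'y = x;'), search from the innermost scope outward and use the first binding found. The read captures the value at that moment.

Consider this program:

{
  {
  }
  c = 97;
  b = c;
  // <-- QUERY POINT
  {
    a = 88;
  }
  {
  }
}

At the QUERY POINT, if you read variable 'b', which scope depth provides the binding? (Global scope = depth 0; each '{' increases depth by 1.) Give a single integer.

Answer: 1

Derivation:
Step 1: enter scope (depth=1)
Step 2: enter scope (depth=2)
Step 3: exit scope (depth=1)
Step 4: declare c=97 at depth 1
Step 5: declare b=(read c)=97 at depth 1
Visible at query point: b=97 c=97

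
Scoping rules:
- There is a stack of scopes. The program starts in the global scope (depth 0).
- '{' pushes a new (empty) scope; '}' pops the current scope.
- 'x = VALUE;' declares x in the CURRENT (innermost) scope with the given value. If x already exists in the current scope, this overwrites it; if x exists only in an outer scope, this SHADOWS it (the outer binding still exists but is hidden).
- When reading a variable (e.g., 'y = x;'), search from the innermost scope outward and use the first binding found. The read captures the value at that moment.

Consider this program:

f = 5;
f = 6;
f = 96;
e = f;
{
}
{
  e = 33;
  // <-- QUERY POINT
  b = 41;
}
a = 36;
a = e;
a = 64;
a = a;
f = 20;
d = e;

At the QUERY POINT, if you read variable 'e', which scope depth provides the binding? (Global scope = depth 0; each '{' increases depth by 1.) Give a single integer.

Step 1: declare f=5 at depth 0
Step 2: declare f=6 at depth 0
Step 3: declare f=96 at depth 0
Step 4: declare e=(read f)=96 at depth 0
Step 5: enter scope (depth=1)
Step 6: exit scope (depth=0)
Step 7: enter scope (depth=1)
Step 8: declare e=33 at depth 1
Visible at query point: e=33 f=96

Answer: 1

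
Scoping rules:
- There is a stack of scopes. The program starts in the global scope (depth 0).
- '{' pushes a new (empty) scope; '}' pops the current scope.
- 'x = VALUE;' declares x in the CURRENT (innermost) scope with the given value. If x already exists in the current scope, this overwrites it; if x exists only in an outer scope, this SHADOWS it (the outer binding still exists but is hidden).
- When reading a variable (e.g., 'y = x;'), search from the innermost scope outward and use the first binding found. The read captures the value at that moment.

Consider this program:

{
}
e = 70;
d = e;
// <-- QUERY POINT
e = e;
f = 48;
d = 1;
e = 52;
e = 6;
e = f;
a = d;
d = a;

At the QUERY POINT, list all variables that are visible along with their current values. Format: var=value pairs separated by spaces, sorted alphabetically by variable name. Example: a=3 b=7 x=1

Step 1: enter scope (depth=1)
Step 2: exit scope (depth=0)
Step 3: declare e=70 at depth 0
Step 4: declare d=(read e)=70 at depth 0
Visible at query point: d=70 e=70

Answer: d=70 e=70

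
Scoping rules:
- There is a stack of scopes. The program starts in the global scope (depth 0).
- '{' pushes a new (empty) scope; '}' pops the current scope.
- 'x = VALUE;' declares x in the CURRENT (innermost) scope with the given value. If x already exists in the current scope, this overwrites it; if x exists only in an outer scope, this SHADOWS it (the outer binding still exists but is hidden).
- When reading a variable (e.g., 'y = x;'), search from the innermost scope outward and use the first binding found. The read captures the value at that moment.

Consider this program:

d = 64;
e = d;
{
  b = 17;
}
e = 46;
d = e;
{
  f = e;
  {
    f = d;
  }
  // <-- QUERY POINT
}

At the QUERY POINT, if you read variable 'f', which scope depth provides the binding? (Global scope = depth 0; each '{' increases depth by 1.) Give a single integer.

Answer: 1

Derivation:
Step 1: declare d=64 at depth 0
Step 2: declare e=(read d)=64 at depth 0
Step 3: enter scope (depth=1)
Step 4: declare b=17 at depth 1
Step 5: exit scope (depth=0)
Step 6: declare e=46 at depth 0
Step 7: declare d=(read e)=46 at depth 0
Step 8: enter scope (depth=1)
Step 9: declare f=(read e)=46 at depth 1
Step 10: enter scope (depth=2)
Step 11: declare f=(read d)=46 at depth 2
Step 12: exit scope (depth=1)
Visible at query point: d=46 e=46 f=46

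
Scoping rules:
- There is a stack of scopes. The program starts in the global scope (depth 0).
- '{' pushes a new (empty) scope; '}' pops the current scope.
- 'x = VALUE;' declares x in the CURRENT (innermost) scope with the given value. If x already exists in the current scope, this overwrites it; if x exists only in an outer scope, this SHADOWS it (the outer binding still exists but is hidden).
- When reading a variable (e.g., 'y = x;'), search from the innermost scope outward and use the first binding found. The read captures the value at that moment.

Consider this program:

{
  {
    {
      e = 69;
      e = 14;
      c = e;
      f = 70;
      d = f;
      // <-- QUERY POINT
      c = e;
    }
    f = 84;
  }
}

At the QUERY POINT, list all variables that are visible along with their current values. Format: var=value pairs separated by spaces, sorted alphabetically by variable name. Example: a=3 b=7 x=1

Step 1: enter scope (depth=1)
Step 2: enter scope (depth=2)
Step 3: enter scope (depth=3)
Step 4: declare e=69 at depth 3
Step 5: declare e=14 at depth 3
Step 6: declare c=(read e)=14 at depth 3
Step 7: declare f=70 at depth 3
Step 8: declare d=(read f)=70 at depth 3
Visible at query point: c=14 d=70 e=14 f=70

Answer: c=14 d=70 e=14 f=70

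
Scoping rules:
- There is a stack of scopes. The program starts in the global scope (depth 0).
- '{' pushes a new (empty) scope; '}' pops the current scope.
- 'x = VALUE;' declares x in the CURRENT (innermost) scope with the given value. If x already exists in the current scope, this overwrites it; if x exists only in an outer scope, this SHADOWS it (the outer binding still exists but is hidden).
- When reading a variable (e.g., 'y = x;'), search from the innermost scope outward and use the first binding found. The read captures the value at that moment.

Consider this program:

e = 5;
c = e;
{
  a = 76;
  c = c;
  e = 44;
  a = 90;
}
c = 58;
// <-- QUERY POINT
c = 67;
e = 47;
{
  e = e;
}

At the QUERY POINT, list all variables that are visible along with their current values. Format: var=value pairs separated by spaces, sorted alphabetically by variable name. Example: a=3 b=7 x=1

Step 1: declare e=5 at depth 0
Step 2: declare c=(read e)=5 at depth 0
Step 3: enter scope (depth=1)
Step 4: declare a=76 at depth 1
Step 5: declare c=(read c)=5 at depth 1
Step 6: declare e=44 at depth 1
Step 7: declare a=90 at depth 1
Step 8: exit scope (depth=0)
Step 9: declare c=58 at depth 0
Visible at query point: c=58 e=5

Answer: c=58 e=5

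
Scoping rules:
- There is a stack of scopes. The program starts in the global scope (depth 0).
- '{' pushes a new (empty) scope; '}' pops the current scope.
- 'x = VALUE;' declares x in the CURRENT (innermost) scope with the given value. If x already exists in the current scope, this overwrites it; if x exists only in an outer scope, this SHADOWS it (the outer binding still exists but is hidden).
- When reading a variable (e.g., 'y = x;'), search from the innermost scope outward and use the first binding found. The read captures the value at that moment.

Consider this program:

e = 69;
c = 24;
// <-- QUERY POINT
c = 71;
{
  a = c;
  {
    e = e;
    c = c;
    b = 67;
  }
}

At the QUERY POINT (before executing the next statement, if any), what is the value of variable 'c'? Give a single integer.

Step 1: declare e=69 at depth 0
Step 2: declare c=24 at depth 0
Visible at query point: c=24 e=69

Answer: 24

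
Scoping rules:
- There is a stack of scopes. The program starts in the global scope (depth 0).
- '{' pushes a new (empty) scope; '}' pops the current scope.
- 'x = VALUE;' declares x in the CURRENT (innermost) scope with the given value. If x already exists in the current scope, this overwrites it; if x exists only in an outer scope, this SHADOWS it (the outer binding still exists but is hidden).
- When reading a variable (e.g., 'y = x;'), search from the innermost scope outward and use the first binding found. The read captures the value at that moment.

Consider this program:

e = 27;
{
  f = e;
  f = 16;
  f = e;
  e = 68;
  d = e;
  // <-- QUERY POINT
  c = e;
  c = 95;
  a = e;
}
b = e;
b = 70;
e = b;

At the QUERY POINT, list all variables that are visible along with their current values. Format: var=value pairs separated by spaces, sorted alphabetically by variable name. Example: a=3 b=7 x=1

Step 1: declare e=27 at depth 0
Step 2: enter scope (depth=1)
Step 3: declare f=(read e)=27 at depth 1
Step 4: declare f=16 at depth 1
Step 5: declare f=(read e)=27 at depth 1
Step 6: declare e=68 at depth 1
Step 7: declare d=(read e)=68 at depth 1
Visible at query point: d=68 e=68 f=27

Answer: d=68 e=68 f=27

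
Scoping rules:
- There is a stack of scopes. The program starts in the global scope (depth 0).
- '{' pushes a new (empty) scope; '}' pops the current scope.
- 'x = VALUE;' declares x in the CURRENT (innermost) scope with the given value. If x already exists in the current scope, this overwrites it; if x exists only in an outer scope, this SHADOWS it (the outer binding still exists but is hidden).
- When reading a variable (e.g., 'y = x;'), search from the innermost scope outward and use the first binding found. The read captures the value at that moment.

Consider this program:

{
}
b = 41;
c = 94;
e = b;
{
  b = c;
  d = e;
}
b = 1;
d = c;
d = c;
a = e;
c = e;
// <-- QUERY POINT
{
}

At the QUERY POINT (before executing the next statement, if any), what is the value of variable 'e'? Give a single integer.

Answer: 41

Derivation:
Step 1: enter scope (depth=1)
Step 2: exit scope (depth=0)
Step 3: declare b=41 at depth 0
Step 4: declare c=94 at depth 0
Step 5: declare e=(read b)=41 at depth 0
Step 6: enter scope (depth=1)
Step 7: declare b=(read c)=94 at depth 1
Step 8: declare d=(read e)=41 at depth 1
Step 9: exit scope (depth=0)
Step 10: declare b=1 at depth 0
Step 11: declare d=(read c)=94 at depth 0
Step 12: declare d=(read c)=94 at depth 0
Step 13: declare a=(read e)=41 at depth 0
Step 14: declare c=(read e)=41 at depth 0
Visible at query point: a=41 b=1 c=41 d=94 e=41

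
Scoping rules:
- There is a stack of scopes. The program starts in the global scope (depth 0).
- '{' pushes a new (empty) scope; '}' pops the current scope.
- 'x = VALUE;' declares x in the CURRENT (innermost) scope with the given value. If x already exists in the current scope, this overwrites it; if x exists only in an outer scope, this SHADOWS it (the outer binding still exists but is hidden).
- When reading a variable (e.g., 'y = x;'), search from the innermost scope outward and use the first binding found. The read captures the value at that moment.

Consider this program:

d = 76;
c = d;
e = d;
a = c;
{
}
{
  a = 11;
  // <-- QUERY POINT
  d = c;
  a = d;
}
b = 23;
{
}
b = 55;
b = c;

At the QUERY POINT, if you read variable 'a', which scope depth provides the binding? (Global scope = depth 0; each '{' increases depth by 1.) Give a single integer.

Answer: 1

Derivation:
Step 1: declare d=76 at depth 0
Step 2: declare c=(read d)=76 at depth 0
Step 3: declare e=(read d)=76 at depth 0
Step 4: declare a=(read c)=76 at depth 0
Step 5: enter scope (depth=1)
Step 6: exit scope (depth=0)
Step 7: enter scope (depth=1)
Step 8: declare a=11 at depth 1
Visible at query point: a=11 c=76 d=76 e=76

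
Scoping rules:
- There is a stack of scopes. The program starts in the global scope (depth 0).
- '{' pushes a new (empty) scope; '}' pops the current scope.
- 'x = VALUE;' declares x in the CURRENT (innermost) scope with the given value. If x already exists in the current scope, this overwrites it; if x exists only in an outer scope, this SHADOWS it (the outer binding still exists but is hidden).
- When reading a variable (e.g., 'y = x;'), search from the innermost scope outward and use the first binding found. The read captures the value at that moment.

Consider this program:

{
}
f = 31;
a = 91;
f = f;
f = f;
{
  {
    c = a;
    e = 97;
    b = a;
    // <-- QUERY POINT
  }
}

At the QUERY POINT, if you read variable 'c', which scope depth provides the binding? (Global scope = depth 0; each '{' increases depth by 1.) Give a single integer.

Step 1: enter scope (depth=1)
Step 2: exit scope (depth=0)
Step 3: declare f=31 at depth 0
Step 4: declare a=91 at depth 0
Step 5: declare f=(read f)=31 at depth 0
Step 6: declare f=(read f)=31 at depth 0
Step 7: enter scope (depth=1)
Step 8: enter scope (depth=2)
Step 9: declare c=(read a)=91 at depth 2
Step 10: declare e=97 at depth 2
Step 11: declare b=(read a)=91 at depth 2
Visible at query point: a=91 b=91 c=91 e=97 f=31

Answer: 2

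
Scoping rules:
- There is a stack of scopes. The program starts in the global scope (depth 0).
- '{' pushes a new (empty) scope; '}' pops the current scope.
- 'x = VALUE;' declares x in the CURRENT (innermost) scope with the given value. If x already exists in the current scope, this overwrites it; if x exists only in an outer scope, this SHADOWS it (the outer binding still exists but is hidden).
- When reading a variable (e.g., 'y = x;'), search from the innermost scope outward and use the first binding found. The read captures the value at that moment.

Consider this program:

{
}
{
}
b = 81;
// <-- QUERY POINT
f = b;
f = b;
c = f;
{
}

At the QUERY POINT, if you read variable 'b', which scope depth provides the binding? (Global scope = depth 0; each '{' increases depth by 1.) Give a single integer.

Step 1: enter scope (depth=1)
Step 2: exit scope (depth=0)
Step 3: enter scope (depth=1)
Step 4: exit scope (depth=0)
Step 5: declare b=81 at depth 0
Visible at query point: b=81

Answer: 0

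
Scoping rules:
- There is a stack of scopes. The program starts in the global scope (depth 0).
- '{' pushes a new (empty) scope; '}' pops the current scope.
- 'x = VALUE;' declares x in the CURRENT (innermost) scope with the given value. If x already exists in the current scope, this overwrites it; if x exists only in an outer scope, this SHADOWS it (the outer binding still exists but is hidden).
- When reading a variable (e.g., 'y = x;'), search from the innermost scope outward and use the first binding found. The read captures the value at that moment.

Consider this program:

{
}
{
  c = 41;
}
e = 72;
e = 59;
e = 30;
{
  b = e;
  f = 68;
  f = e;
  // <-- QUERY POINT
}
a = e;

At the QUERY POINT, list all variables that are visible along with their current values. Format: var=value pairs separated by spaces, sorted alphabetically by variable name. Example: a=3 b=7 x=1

Step 1: enter scope (depth=1)
Step 2: exit scope (depth=0)
Step 3: enter scope (depth=1)
Step 4: declare c=41 at depth 1
Step 5: exit scope (depth=0)
Step 6: declare e=72 at depth 0
Step 7: declare e=59 at depth 0
Step 8: declare e=30 at depth 0
Step 9: enter scope (depth=1)
Step 10: declare b=(read e)=30 at depth 1
Step 11: declare f=68 at depth 1
Step 12: declare f=(read e)=30 at depth 1
Visible at query point: b=30 e=30 f=30

Answer: b=30 e=30 f=30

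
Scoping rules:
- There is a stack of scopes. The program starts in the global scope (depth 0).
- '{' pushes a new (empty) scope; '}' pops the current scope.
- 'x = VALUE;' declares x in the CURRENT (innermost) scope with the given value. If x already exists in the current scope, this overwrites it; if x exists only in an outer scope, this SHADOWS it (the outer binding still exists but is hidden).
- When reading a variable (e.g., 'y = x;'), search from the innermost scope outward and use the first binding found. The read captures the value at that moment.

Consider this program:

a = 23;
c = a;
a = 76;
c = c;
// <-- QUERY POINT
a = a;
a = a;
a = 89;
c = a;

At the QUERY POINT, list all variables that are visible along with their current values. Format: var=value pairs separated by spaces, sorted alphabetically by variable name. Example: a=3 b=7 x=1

Step 1: declare a=23 at depth 0
Step 2: declare c=(read a)=23 at depth 0
Step 3: declare a=76 at depth 0
Step 4: declare c=(read c)=23 at depth 0
Visible at query point: a=76 c=23

Answer: a=76 c=23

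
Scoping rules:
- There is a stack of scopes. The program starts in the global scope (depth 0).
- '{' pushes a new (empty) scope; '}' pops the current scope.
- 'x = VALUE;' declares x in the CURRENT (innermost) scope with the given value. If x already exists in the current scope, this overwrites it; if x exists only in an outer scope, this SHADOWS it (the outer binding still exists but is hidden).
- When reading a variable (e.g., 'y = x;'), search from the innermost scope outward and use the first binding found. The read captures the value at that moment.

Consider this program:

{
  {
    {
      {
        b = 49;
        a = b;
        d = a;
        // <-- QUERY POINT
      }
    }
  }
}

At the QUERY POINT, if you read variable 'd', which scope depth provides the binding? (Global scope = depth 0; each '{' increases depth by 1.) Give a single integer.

Step 1: enter scope (depth=1)
Step 2: enter scope (depth=2)
Step 3: enter scope (depth=3)
Step 4: enter scope (depth=4)
Step 5: declare b=49 at depth 4
Step 6: declare a=(read b)=49 at depth 4
Step 7: declare d=(read a)=49 at depth 4
Visible at query point: a=49 b=49 d=49

Answer: 4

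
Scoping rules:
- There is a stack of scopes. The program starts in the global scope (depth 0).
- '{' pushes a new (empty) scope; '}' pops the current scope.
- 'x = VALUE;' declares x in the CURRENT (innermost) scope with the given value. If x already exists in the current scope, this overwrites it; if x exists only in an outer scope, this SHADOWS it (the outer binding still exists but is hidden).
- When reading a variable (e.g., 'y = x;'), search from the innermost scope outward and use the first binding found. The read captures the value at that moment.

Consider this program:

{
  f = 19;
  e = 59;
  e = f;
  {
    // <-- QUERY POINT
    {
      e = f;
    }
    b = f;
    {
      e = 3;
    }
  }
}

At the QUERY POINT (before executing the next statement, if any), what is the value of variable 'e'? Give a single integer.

Step 1: enter scope (depth=1)
Step 2: declare f=19 at depth 1
Step 3: declare e=59 at depth 1
Step 4: declare e=(read f)=19 at depth 1
Step 5: enter scope (depth=2)
Visible at query point: e=19 f=19

Answer: 19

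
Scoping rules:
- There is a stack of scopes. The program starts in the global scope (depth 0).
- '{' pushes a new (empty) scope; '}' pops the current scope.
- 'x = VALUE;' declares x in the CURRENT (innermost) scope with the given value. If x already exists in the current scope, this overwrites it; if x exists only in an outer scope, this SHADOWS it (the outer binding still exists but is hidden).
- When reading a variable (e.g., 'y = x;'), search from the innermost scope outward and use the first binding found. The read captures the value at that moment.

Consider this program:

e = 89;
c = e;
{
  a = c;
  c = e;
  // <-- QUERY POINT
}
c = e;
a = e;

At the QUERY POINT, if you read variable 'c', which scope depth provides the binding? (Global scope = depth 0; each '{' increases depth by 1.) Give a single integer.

Step 1: declare e=89 at depth 0
Step 2: declare c=(read e)=89 at depth 0
Step 3: enter scope (depth=1)
Step 4: declare a=(read c)=89 at depth 1
Step 5: declare c=(read e)=89 at depth 1
Visible at query point: a=89 c=89 e=89

Answer: 1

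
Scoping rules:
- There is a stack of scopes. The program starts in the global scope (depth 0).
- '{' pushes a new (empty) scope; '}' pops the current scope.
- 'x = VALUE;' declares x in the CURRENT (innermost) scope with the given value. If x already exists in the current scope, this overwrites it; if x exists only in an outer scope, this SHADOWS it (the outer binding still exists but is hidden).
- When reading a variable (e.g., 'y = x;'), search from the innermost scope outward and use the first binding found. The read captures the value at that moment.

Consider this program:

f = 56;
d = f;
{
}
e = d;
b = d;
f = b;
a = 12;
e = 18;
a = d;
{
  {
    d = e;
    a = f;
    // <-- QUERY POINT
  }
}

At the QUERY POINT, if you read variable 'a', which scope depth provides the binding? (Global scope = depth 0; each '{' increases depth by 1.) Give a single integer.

Answer: 2

Derivation:
Step 1: declare f=56 at depth 0
Step 2: declare d=(read f)=56 at depth 0
Step 3: enter scope (depth=1)
Step 4: exit scope (depth=0)
Step 5: declare e=(read d)=56 at depth 0
Step 6: declare b=(read d)=56 at depth 0
Step 7: declare f=(read b)=56 at depth 0
Step 8: declare a=12 at depth 0
Step 9: declare e=18 at depth 0
Step 10: declare a=(read d)=56 at depth 0
Step 11: enter scope (depth=1)
Step 12: enter scope (depth=2)
Step 13: declare d=(read e)=18 at depth 2
Step 14: declare a=(read f)=56 at depth 2
Visible at query point: a=56 b=56 d=18 e=18 f=56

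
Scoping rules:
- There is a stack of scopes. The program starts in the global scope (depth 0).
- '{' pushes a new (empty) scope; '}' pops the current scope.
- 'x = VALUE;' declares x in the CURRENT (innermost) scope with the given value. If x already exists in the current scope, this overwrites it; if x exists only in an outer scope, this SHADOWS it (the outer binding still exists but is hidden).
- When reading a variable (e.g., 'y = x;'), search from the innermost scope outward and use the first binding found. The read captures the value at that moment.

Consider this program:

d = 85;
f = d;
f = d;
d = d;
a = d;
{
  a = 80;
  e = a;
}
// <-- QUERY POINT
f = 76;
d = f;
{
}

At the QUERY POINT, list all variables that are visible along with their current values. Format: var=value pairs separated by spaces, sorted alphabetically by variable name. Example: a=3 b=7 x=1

Answer: a=85 d=85 f=85

Derivation:
Step 1: declare d=85 at depth 0
Step 2: declare f=(read d)=85 at depth 0
Step 3: declare f=(read d)=85 at depth 0
Step 4: declare d=(read d)=85 at depth 0
Step 5: declare a=(read d)=85 at depth 0
Step 6: enter scope (depth=1)
Step 7: declare a=80 at depth 1
Step 8: declare e=(read a)=80 at depth 1
Step 9: exit scope (depth=0)
Visible at query point: a=85 d=85 f=85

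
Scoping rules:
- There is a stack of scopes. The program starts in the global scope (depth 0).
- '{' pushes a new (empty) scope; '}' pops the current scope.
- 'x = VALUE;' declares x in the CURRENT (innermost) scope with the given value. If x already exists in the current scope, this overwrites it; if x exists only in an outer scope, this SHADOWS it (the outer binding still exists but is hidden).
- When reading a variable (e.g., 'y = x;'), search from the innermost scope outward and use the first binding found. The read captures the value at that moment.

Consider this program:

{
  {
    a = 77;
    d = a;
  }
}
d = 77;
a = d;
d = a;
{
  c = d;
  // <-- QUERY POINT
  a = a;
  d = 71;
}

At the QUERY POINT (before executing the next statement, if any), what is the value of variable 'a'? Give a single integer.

Step 1: enter scope (depth=1)
Step 2: enter scope (depth=2)
Step 3: declare a=77 at depth 2
Step 4: declare d=(read a)=77 at depth 2
Step 5: exit scope (depth=1)
Step 6: exit scope (depth=0)
Step 7: declare d=77 at depth 0
Step 8: declare a=(read d)=77 at depth 0
Step 9: declare d=(read a)=77 at depth 0
Step 10: enter scope (depth=1)
Step 11: declare c=(read d)=77 at depth 1
Visible at query point: a=77 c=77 d=77

Answer: 77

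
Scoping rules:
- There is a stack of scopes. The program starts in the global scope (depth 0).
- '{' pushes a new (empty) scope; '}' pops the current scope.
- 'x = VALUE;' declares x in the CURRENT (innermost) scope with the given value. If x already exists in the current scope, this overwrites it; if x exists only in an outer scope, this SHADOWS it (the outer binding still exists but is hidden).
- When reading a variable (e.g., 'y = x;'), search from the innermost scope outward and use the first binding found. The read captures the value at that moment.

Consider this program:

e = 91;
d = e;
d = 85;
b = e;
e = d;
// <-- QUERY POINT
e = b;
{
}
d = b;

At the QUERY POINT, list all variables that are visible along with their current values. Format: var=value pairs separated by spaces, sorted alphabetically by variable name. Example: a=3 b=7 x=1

Answer: b=91 d=85 e=85

Derivation:
Step 1: declare e=91 at depth 0
Step 2: declare d=(read e)=91 at depth 0
Step 3: declare d=85 at depth 0
Step 4: declare b=(read e)=91 at depth 0
Step 5: declare e=(read d)=85 at depth 0
Visible at query point: b=91 d=85 e=85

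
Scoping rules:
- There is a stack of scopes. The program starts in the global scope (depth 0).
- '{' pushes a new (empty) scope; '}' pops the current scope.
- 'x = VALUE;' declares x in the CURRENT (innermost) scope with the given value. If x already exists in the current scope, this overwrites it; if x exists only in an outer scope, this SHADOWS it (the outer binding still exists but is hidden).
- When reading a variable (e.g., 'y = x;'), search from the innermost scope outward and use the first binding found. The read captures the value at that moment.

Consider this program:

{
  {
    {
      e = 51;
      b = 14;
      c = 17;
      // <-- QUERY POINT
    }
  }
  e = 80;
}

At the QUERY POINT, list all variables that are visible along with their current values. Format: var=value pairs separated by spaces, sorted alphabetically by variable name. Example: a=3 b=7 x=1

Answer: b=14 c=17 e=51

Derivation:
Step 1: enter scope (depth=1)
Step 2: enter scope (depth=2)
Step 3: enter scope (depth=3)
Step 4: declare e=51 at depth 3
Step 5: declare b=14 at depth 3
Step 6: declare c=17 at depth 3
Visible at query point: b=14 c=17 e=51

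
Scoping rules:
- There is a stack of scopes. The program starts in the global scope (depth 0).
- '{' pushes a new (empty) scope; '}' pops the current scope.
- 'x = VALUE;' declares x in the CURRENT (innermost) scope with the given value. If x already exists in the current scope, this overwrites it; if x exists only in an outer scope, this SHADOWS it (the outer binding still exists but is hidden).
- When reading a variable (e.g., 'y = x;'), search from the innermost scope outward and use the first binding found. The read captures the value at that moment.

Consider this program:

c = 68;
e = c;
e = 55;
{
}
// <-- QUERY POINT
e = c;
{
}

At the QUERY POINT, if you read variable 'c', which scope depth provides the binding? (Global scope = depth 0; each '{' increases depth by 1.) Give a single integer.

Step 1: declare c=68 at depth 0
Step 2: declare e=(read c)=68 at depth 0
Step 3: declare e=55 at depth 0
Step 4: enter scope (depth=1)
Step 5: exit scope (depth=0)
Visible at query point: c=68 e=55

Answer: 0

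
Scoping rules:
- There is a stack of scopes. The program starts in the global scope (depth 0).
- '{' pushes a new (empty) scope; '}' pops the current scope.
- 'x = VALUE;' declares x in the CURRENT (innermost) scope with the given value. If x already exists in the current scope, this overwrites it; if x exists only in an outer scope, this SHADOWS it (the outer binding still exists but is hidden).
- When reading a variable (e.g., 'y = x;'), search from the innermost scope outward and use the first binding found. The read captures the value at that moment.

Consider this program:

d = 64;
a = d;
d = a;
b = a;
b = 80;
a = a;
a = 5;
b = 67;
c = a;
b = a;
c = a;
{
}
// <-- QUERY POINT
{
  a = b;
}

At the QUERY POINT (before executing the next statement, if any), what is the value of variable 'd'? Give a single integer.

Answer: 64

Derivation:
Step 1: declare d=64 at depth 0
Step 2: declare a=(read d)=64 at depth 0
Step 3: declare d=(read a)=64 at depth 0
Step 4: declare b=(read a)=64 at depth 0
Step 5: declare b=80 at depth 0
Step 6: declare a=(read a)=64 at depth 0
Step 7: declare a=5 at depth 0
Step 8: declare b=67 at depth 0
Step 9: declare c=(read a)=5 at depth 0
Step 10: declare b=(read a)=5 at depth 0
Step 11: declare c=(read a)=5 at depth 0
Step 12: enter scope (depth=1)
Step 13: exit scope (depth=0)
Visible at query point: a=5 b=5 c=5 d=64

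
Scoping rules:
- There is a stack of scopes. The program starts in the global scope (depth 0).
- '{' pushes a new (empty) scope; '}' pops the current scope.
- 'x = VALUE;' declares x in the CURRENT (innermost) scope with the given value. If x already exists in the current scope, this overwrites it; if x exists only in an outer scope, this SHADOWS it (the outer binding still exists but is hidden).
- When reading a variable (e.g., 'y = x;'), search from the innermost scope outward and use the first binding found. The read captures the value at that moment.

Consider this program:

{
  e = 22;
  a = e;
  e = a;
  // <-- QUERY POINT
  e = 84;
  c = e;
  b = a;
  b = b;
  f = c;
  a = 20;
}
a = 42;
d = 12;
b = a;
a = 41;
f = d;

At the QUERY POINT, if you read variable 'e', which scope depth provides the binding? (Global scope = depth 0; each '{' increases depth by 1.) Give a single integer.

Step 1: enter scope (depth=1)
Step 2: declare e=22 at depth 1
Step 3: declare a=(read e)=22 at depth 1
Step 4: declare e=(read a)=22 at depth 1
Visible at query point: a=22 e=22

Answer: 1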